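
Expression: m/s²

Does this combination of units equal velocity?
No

The expression m/s² has dimensions [L T^-2], but velocity has dimensions [L T^-1].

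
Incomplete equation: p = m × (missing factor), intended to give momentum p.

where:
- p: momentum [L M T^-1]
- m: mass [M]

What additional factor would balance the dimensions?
v (velocity), dimensions [L T^-1]

p has dimensions [L M T^-1] and m has dimensions [M].
The missing factor must have dimensions [L M T^-1] / [M] = [L T^-1], i.e. velocity (v).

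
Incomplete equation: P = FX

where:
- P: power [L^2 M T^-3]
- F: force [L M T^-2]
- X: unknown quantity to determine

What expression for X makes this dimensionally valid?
X = v (velocity), dimensions [L T^-1]

P has dimensions [L^2 M T^-3]; the rest of the RHS (F) has dimensions [L M T^-2].
So X must have dimensions [L T^-1] — X = v (velocity).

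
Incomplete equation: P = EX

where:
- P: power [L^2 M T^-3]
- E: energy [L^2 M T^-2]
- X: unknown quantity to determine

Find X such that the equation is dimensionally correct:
X = f (inverse time / frequency (1/t)), dimensions [T^-1]

P has dimensions [L^2 M T^-3]; the rest of the RHS (E) has dimensions [L^2 M T^-2].
So X must have dimensions [T^-1] — X = f (inverse time / frequency (1/t)).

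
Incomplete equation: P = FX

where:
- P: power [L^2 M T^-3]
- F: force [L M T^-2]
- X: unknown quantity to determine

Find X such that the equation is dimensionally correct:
X = v (velocity), dimensions [L T^-1]

P has dimensions [L^2 M T^-3]; the rest of the RHS (F) has dimensions [L M T^-2].
So X must have dimensions [L T^-1] — X = v (velocity).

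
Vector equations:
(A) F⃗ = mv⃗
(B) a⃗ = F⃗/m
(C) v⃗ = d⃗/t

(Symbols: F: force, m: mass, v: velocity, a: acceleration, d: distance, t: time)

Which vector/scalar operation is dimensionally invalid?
(A) F⃗ = mv⃗

(A) F⃗ = mv⃗: LHS [L M T^-2], RHS [L M T^-1] ✗ — mass times velocity is momentum, not force; should be ma⃗
(B) a⃗ = F⃗/m: LHS [L T^-2], RHS [L T^-2] ✓ — force (vector) divided by mass (scalar)
(C) v⃗ = d⃗/t: LHS [L T^-1], RHS [L T^-1] ✓ — displacement (vector) divided by time (scalar)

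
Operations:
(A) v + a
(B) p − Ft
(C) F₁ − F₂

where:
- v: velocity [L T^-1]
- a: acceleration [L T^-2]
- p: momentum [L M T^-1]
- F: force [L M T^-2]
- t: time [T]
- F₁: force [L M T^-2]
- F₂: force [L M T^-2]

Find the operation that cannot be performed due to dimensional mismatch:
(A) v + a

(A) v + a: v [L T^-1] and a [L T^-2] — different dimensions cannot be added/subtracted ✗
(B) p − Ft: p [L M T^-1] and Ft [L M T^-1] — same dimensions ✓
(C) F₁ − F₂: F₁ [L M T^-2] and F₂ [L M T^-2] — same dimensions ✓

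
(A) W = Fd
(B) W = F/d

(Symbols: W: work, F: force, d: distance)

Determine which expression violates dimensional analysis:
(B)

(A) W = Fd: LHS [L^2 M T^-2], RHS [L^2 M T^-2] ✓
(B) W = F/d: LHS [L^2 M T^-2], RHS [M T^-2] ✗

Expression (B) W = F/d is dimensionally incorrect.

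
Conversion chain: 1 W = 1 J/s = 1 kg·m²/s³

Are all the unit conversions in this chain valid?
The chain is correct (no errors).

Correct: Watt is Joule per second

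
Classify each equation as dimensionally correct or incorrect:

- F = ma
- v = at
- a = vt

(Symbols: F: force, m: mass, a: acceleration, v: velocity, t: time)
Dimensionally correct: F = ma, v = at
Dimensionally incorrect: a = vt
Ordered (correct first, then incorrect): F = ma, v = at, a = vt

- F = ma: LHS [L M T^-2], RHS [L M T^-2] → correct ✓
- v = at: LHS [L T^-1], RHS [L T^-1] → correct ✓
- a = vt: LHS [L T^-2], RHS [L] → incorrect ✗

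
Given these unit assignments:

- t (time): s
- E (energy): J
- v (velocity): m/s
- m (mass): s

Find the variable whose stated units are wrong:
m

The variable m (mass) should have units kg, not s.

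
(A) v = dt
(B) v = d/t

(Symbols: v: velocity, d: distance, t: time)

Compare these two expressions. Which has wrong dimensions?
(A)

(A) v = dt: LHS [L T^-1], RHS [L T] ✗
(B) v = d/t: LHS [L T^-1], RHS [L T^-1] ✓

Expression (A) v = dt is dimensionally incorrect.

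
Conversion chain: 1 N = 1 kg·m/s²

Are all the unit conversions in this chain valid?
The chain is correct (no errors).

Correct: Newton is defined as kg·m/s²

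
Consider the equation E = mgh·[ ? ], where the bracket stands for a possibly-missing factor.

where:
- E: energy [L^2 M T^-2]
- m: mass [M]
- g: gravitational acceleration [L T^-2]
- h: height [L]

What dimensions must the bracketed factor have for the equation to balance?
Nothing is missing — the bracketed factor must be dimensionless.

E has dimensions [L^2 M T^-2] and mgh already has dimensions [L^2 M T^-2], so E = mgh is dimensionally complete.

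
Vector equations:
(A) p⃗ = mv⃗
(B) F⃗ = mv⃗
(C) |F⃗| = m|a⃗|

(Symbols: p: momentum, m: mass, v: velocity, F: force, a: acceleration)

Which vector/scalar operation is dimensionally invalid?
(B) F⃗ = mv⃗

(A) p⃗ = mv⃗: LHS [L M T^-1], RHS [L M T^-1] ✓ — mass (scalar) times velocity (vector)
(B) F⃗ = mv⃗: LHS [L M T^-2], RHS [L M T^-1] ✗ — mass times velocity is momentum, not force; should be ma⃗
(C) |F⃗| = m|a⃗|: LHS [L M T^-2], RHS [L M T^-2] ✓ — magnitudes of vectors are scalars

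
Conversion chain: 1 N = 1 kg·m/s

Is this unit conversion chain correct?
The chain is incorrect (it contains an error).

Incorrect: Newton is kg·m/s², not kg·m/s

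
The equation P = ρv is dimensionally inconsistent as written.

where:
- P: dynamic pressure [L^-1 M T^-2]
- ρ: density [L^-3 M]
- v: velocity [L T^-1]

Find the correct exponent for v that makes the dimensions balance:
The exponent of v should be 2: P = ρv^2

The LHS P has dimensions [L^-1 M T^-2]; v has dimensions [L T^-1].
As written, the RHS ρv (exponent 1 on v) has dimensions [L^-2 M T^-1], which does not match.
With exponent 2, the RHS ρv^2 has dimensions [L^-1 M T^-2], matching the LHS.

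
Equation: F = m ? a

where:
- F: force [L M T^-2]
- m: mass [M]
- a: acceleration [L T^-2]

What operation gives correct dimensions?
multiplication (×): F = m × a

F [L M T^-2]; m [M]; a [L T^-2].
m × a → [L M T^-2] ✓
m ÷ a → [L^-1 M T^2] ✗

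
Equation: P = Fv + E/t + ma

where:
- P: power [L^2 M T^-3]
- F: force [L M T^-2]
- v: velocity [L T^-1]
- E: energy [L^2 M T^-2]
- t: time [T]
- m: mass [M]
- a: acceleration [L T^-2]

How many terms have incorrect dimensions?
1

LHS P: [L^2 M T^-3]
- Fv: [L^2 M T^-3] ✓
- E/t: [L^2 M T^-3] ✓
- ma: [L M T^-2] ✗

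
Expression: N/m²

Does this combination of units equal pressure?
Yes

The expression N/m² has dimensions [L^-1 M T^-2], which is exactly pressure [L^-1 M T^-2].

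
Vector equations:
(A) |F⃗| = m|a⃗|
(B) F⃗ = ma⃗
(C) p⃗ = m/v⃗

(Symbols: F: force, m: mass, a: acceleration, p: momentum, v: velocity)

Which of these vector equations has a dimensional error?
(C) p⃗ = m/v⃗

(A) |F⃗| = m|a⃗|: LHS [L M T^-2], RHS [L M T^-2] ✓ — magnitudes of vectors are scalars
(B) F⃗ = ma⃗: LHS [L M T^-2], RHS [L M T^-2] ✓ — Force and acceleration are vectors, mass is a scalar
(C) p⃗ = m/v⃗: LHS [L M T^-1], RHS [L^-1 M T] ✗ — momentum is mass times velocity; should be mv⃗ (and division by a vector is undefined)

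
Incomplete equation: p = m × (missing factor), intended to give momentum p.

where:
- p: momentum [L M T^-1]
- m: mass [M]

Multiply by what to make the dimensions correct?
v (velocity), dimensions [L T^-1]

p has dimensions [L M T^-1] and m has dimensions [M].
The missing factor must have dimensions [L M T^-1] / [M] = [L T^-1], i.e. velocity (v).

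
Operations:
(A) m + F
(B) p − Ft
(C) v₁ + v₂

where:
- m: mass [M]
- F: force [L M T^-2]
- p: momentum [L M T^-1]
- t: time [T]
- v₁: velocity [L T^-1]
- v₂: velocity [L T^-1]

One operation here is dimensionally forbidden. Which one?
(A) m + F

(A) m + F: m [M] and F [L M T^-2] — different dimensions cannot be added/subtracted ✗
(B) p − Ft: p [L M T^-1] and Ft [L M T^-1] — same dimensions ✓
(C) v₁ + v₂: v₁ [L T^-1] and v₂ [L T^-1] — same dimensions ✓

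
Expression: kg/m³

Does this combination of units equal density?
Yes

The expression kg/m³ has dimensions [L^-3 M], which is exactly density [L^-3 M].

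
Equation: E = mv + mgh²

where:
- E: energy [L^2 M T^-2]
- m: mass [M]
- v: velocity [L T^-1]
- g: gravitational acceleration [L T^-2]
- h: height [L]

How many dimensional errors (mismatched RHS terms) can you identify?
2

LHS E: [L^2 M T^-2]
- mv: [L M T^-1] ✗
- mgh²: [L^3 M T^-2] ✗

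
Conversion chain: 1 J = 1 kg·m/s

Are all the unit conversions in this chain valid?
The chain is incorrect (it contains an error).

Incorrect: Joule is kg·m²/s², not kg·m/s (that is momentum)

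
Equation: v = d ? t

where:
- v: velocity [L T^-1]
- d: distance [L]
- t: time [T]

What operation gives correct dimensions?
division (÷): v = d ÷ t

v [L T^-1]; d [L]; t [T].
d × t → [L T] ✗
d ÷ t → [L T^-1] ✓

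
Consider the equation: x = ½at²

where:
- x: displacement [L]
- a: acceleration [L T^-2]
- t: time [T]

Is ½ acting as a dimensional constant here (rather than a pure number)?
No

x has dimensions [L] and at² already has dimensions [L], so the equation balances without ½ contributing any dimensions. ½ is a pure (dimensionless) number; changing or removing it would not affect dimensional consistency.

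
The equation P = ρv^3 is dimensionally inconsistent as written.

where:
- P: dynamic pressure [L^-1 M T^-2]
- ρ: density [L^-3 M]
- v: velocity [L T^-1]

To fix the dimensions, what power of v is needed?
The exponent of v should be 2: P = ρv^2

The LHS P has dimensions [L^-1 M T^-2]; v has dimensions [L T^-1].
As written, the RHS ρv^3 (exponent 3 on v) has dimensions [M T^-3], which does not match.
With exponent 2, the RHS ρv^2 has dimensions [L^-1 M T^-2], matching the LHS.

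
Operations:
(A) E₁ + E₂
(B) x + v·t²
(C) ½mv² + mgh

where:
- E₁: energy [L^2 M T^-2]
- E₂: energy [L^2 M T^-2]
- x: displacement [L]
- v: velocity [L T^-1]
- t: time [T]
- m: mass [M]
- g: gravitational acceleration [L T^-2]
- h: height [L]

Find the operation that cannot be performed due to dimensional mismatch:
(B) x + v·t²

(A) E₁ + E₂: E₁ [L^2 M T^-2] and E₂ [L^2 M T^-2] — same dimensions ✓
(B) x + v·t²: x [L] and v·t² [L T] — different dimensions cannot be added/subtracted ✗
(C) ½mv² + mgh: ½mv² [L^2 M T^-2] and mgh [L^2 M T^-2] — same dimensions ✓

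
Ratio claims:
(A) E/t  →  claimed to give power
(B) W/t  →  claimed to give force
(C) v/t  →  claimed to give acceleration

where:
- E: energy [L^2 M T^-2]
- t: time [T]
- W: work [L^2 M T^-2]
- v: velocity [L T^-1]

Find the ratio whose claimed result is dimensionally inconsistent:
(B) W/t does not give force

(A) E/t: [L^2 M T^-3] = power [L^2 M T^-3] ✓
(B) W/t: [L^2 M T^-3] ≠ force [L M T^-2] ✗
(C) v/t: [L T^-2] = acceleration [L T^-2] ✓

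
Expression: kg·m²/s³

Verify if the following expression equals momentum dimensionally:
No

The expression kg·m²/s³ has dimensions [L^2 M T^-3], but momentum has dimensions [L M T^-1].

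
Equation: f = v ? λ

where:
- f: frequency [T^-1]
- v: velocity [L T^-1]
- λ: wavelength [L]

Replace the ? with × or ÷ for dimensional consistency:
division (÷): f = v ÷ λ

f [T^-1]; v [L T^-1]; λ [L].
v × λ → [L^2 T^-1] ✗
v ÷ λ → [T^-1] ✓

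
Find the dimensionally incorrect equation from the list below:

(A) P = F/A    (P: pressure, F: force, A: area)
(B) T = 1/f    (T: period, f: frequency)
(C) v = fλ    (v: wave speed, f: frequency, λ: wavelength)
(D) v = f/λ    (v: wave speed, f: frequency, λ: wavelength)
(D) v = f/λ

The equation (D) v = f/λ is dimensionally incorrect.

LHS (v): [L T^-1]
RHS (f/λ): [L^-1 T^-1] ✗

The dimensions do not match. The other three equations balance.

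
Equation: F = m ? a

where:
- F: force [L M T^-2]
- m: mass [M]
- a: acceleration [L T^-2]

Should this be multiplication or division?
multiplication (×): F = m × a

F [L M T^-2]; m [M]; a [L T^-2].
m × a → [L M T^-2] ✓
m ÷ a → [L^-1 M T^2] ✗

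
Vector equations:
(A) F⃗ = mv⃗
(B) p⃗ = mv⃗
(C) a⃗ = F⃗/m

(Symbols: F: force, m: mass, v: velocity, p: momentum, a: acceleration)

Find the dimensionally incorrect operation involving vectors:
(A) F⃗ = mv⃗

(A) F⃗ = mv⃗: LHS [L M T^-2], RHS [L M T^-1] ✗ — mass times velocity is momentum, not force; should be ma⃗
(B) p⃗ = mv⃗: LHS [L M T^-1], RHS [L M T^-1] ✓ — mass (scalar) times velocity (vector)
(C) a⃗ = F⃗/m: LHS [L T^-2], RHS [L T^-2] ✓ — force (vector) divided by mass (scalar)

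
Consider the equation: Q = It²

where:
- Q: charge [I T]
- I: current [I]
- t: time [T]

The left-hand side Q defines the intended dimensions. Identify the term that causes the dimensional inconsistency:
The right-hand side term It²

Q has dimensions [I T], but It² has dimensions [I T^2], so the term It² is dimensionally wrong for Q.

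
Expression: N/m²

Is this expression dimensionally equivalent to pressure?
Yes

The expression N/m² has dimensions [L^-1 M T^-2], which is exactly pressure [L^-1 M T^-2].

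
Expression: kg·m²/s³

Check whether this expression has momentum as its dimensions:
No

The expression kg·m²/s³ has dimensions [L^2 M T^-3], but momentum has dimensions [L M T^-1].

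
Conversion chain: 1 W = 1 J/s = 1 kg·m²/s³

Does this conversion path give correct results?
The chain is correct (no errors).

Correct: Watt is Joule per second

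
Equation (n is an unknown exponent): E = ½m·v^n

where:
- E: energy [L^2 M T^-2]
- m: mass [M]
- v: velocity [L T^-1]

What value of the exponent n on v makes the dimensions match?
n = 2

E has dimensions [L^2 M T^-2]; v has dimensions [L T^-1].
The rest of the RHS has dimensions [M], so v^n must supply [L^2 T^-2].
With n = 2: ½m·v^2 has dimensions [L^2 M T^-2], matching the LHS ✓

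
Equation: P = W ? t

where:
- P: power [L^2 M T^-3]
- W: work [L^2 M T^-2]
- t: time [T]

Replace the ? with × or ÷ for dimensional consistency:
division (÷): P = W ÷ t

P [L^2 M T^-3]; W [L^2 M T^-2]; t [T].
W × t → [L^2 M T^-1] ✗
W ÷ t → [L^2 M T^-3] ✓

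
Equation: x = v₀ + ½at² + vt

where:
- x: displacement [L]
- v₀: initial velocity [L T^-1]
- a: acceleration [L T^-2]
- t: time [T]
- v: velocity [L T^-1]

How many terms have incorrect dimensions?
1

LHS x: [L]
- v₀: [L T^-1] ✗
- ½at²: [L] ✓
- vt: [L] ✓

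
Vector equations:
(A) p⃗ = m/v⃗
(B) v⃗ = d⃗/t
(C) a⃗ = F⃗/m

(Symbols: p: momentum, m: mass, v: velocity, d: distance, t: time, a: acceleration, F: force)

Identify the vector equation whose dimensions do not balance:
(A) p⃗ = m/v⃗

(A) p⃗ = m/v⃗: LHS [L M T^-1], RHS [L^-1 M T] ✗ — momentum is mass times velocity; should be mv⃗ (and division by a vector is undefined)
(B) v⃗ = d⃗/t: LHS [L T^-1], RHS [L T^-1] ✓ — displacement (vector) divided by time (scalar)
(C) a⃗ = F⃗/m: LHS [L T^-2], RHS [L T^-2] ✓ — force (vector) divided by mass (scalar)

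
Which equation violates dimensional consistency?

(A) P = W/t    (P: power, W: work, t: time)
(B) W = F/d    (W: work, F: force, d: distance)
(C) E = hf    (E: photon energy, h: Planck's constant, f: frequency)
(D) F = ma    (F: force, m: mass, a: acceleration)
(B) W = F/d

The equation (B) W = F/d is dimensionally incorrect.

LHS (W): [L^2 M T^-2]
RHS (F/d): [M T^-2] ✗

The dimensions do not match. The other three equations balance.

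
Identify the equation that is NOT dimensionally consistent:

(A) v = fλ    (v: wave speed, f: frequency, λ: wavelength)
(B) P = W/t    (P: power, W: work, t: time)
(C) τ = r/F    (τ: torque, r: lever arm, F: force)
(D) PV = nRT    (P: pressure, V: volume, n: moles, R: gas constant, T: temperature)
(C) τ = r/F

The equation (C) τ = r/F is dimensionally incorrect.

LHS (τ): [L^2 M T^-2]
RHS (r/F): [M^-1 T^2] ✗

The dimensions do not match. The other three equations balance.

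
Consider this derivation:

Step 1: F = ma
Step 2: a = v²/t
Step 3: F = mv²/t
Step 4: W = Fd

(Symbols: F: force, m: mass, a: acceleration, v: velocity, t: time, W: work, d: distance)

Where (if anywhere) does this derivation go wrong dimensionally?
Step 2

Step 1: F = ma → LHS [L M T^-2], RHS [L M T^-2] ✓
Step 2: a = v²/t → LHS [L T^-2], RHS [L^2 T^-3] ✗

The first dimensional inconsistency appears in step 2: a = v²/t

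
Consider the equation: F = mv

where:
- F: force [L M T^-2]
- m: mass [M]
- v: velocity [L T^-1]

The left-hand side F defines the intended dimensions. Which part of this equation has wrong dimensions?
The right-hand side term mv

F has dimensions [L M T^-2], but mv has dimensions [L M T^-1], so the term mv is dimensionally wrong for F.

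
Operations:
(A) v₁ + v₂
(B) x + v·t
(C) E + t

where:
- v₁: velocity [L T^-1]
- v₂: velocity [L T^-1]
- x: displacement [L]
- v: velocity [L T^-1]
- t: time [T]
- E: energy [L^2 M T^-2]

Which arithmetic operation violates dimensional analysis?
(C) E + t

(A) v₁ + v₂: v₁ [L T^-1] and v₂ [L T^-1] — same dimensions ✓
(B) x + v·t: x [L] and v·t [L] — same dimensions ✓
(C) E + t: E [L^2 M T^-2] and t [T] — different dimensions cannot be added/subtracted ✗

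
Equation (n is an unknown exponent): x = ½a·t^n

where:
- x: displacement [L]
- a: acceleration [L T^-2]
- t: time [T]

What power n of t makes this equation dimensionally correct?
n = 2

x has dimensions [L]; t has dimensions [T].
The rest of the RHS has dimensions [L T^-2], so t^n must supply [T^2].
With n = 2: ½a·t^2 has dimensions [L], matching the LHS ✓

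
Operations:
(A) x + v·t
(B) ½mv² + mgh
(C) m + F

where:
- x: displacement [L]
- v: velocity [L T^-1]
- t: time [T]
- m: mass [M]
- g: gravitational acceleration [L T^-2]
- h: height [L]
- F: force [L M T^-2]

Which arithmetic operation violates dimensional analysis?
(C) m + F

(A) x + v·t: x [L] and v·t [L] — same dimensions ✓
(B) ½mv² + mgh: ½mv² [L^2 M T^-2] and mgh [L^2 M T^-2] — same dimensions ✓
(C) m + F: m [M] and F [L M T^-2] — different dimensions cannot be added/subtracted ✗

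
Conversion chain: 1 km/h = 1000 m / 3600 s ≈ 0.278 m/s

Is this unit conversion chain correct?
The chain is correct (no errors).

Correct: 1 km = 1000 m, 1 h = 3600 s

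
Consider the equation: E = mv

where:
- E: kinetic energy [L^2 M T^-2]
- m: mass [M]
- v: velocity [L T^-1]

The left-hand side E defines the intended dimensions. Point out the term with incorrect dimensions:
The right-hand side term mv

E has dimensions [L^2 M T^-2], but mv has dimensions [L M T^-1], so the term mv is dimensionally wrong for E.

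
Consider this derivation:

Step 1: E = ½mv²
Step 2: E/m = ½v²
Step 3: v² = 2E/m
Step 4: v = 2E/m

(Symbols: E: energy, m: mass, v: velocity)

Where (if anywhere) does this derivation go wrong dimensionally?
Step 4

Step 1: E = ½mv² → LHS [L^2 M T^-2], RHS [L^2 M T^-2] ✓
Step 2: E/m = ½v² → LHS [L^2 T^-2], RHS [L^2 T^-2] ✓
Step 3: v² = 2E/m → LHS [L^2 T^-2], RHS [L^2 T^-2] ✓
Step 4: v = 2E/m → LHS [L T^-1], RHS [L^2 T^-2] ✗

The first dimensional inconsistency appears in step 4: v = 2E/m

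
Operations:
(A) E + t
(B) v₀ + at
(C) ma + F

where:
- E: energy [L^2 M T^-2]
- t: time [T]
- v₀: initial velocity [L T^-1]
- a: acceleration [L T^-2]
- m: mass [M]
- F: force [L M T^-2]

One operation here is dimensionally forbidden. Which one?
(A) E + t

(A) E + t: E [L^2 M T^-2] and t [T] — different dimensions cannot be added/subtracted ✗
(B) v₀ + at: v₀ [L T^-1] and at [L T^-1] — same dimensions ✓
(C) ma + F: ma [L M T^-2] and F [L M T^-2] — same dimensions ✓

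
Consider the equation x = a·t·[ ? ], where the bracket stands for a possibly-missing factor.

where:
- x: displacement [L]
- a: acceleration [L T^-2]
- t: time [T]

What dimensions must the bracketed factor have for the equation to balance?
[T] — time (e.g. t)

x has dimensions [L]; a·t has dimensions [L T^-1].
The bracketed factor must supply [L] / [L T^-1] = [T].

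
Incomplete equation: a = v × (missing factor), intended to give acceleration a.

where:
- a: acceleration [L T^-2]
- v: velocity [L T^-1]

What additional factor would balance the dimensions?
1/t (inverse time), dimensions [T^-1]

a has dimensions [L T^-2] and v has dimensions [L T^-1].
The missing factor must have dimensions [L T^-2] / [L T^-1] = [T^-1], i.e. inverse time (1/t).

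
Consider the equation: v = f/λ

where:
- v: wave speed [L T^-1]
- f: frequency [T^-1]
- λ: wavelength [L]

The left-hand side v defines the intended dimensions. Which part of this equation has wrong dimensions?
The right-hand side term f/λ

v has dimensions [L T^-1], but f/λ has dimensions [L^-1 T^-1], so the term f/λ is dimensionally wrong for v.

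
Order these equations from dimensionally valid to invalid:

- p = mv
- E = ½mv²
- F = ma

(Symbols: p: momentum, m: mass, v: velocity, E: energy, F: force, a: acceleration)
Dimensionally correct: p = mv, E = ½mv², F = ma
Dimensionally incorrect: none
Ordered (correct first, then incorrect): p = mv, E = ½mv², F = ma

- p = mv: LHS [L M T^-1], RHS [L M T^-1] → correct ✓
- E = ½mv²: LHS [L^2 M T^-2], RHS [L^2 M T^-2] → correct ✓
- F = ma: LHS [L M T^-2], RHS [L M T^-2] → correct ✓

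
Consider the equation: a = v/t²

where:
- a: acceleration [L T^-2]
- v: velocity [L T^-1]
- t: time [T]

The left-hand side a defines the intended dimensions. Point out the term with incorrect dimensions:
The right-hand side term v/t²

a has dimensions [L T^-2], but v/t² has dimensions [L T^-3], so the term v/t² is dimensionally wrong for a.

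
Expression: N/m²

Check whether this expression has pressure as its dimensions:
Yes

The expression N/m² has dimensions [L^-1 M T^-2], which is exactly pressure [L^-1 M T^-2].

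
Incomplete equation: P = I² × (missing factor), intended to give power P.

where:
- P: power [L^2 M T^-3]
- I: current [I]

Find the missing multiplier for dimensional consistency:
R (resistance), dimensions [I^-2 L^2 M T^-3]

P has dimensions [L^2 M T^-3] and I² has dimensions [I^2].
The missing factor must have dimensions [L^2 M T^-3] / [I^2] = [I^-2 L^2 M T^-3], i.e. resistance (R).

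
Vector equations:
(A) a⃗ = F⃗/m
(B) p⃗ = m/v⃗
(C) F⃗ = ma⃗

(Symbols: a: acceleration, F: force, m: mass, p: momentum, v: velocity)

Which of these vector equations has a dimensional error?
(B) p⃗ = m/v⃗

(A) a⃗ = F⃗/m: LHS [L T^-2], RHS [L T^-2] ✓ — force (vector) divided by mass (scalar)
(B) p⃗ = m/v⃗: LHS [L M T^-1], RHS [L^-1 M T] ✗ — momentum is mass times velocity; should be mv⃗ (and division by a vector is undefined)
(C) F⃗ = ma⃗: LHS [L M T^-2], RHS [L M T^-2] ✓ — Force and acceleration are vectors, mass is a scalar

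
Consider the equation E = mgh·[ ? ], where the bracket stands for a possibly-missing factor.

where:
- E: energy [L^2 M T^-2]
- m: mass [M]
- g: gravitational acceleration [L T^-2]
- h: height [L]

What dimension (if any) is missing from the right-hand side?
Nothing is missing — the bracketed factor must be dimensionless.

E has dimensions [L^2 M T^-2] and mgh already has dimensions [L^2 M T^-2], so E = mgh is dimensionally complete.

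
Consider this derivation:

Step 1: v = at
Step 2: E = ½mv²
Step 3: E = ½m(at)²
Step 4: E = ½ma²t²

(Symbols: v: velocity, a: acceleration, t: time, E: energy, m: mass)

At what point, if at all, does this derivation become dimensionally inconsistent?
No step introduces an error — all steps are dimensionally consistent.

Step 1: v = at → LHS [L T^-1], RHS [L T^-1] ✓
Step 2: E = ½mv² → LHS [L^2 M T^-2], RHS [L^2 M T^-2] ✓
Step 3: E = ½m(at)² → LHS [L^2 M T^-2], RHS [L^2 M T^-2] ✓
Step 4: E = ½ma²t² → LHS [L^2 M T^-2], RHS [L^2 M T^-2] ✓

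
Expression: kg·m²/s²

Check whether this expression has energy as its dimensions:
Yes

The expression kg·m²/s² has dimensions [L^2 M T^-2], which is exactly energy [L^2 M T^-2].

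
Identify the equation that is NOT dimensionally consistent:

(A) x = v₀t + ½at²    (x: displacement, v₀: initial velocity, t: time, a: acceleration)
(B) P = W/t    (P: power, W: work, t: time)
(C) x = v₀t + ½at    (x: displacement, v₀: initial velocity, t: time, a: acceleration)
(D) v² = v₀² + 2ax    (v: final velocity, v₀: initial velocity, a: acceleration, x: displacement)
(C) x = v₀t + ½at

The equation (C) x = v₀t + ½at is dimensionally incorrect.

LHS (x): [L]
RHS terms:
  - v₀t: [L] ✓
  - ½at: [L T^-1] ✗ (does not match LHS)

The dimensions do not match. The other three equations balance.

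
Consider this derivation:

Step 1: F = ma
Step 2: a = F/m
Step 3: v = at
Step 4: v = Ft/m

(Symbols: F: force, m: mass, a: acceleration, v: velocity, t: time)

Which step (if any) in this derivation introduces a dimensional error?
No step introduces an error — all steps are dimensionally consistent.

Step 1: F = ma → LHS [L M T^-2], RHS [L M T^-2] ✓
Step 2: a = F/m → LHS [L T^-2], RHS [L T^-2] ✓
Step 3: v = at → LHS [L T^-1], RHS [L T^-1] ✓
Step 4: v = Ft/m → LHS [L T^-1], RHS [L T^-1] ✓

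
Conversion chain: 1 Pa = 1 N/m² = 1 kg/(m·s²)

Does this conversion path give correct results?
The chain is correct (no errors).

Correct: Pascal is Newton per square meter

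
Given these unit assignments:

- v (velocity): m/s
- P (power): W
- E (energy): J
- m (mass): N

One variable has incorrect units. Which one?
m

The variable m (mass) should have units kg, not N.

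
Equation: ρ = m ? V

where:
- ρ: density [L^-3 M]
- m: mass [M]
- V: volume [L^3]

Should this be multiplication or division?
division (÷): ρ = m ÷ V

ρ [L^-3 M]; m [M]; V [L^3].
m × V → [L^3 M] ✗
m ÷ V → [L^-3 M] ✓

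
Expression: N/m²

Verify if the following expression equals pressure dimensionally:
Yes

The expression N/m² has dimensions [L^-1 M T^-2], which is exactly pressure [L^-1 M T^-2].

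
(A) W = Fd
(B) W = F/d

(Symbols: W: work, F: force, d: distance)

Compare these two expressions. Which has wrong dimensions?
(B)

(A) W = Fd: LHS [L^2 M T^-2], RHS [L^2 M T^-2] ✓
(B) W = F/d: LHS [L^2 M T^-2], RHS [M T^-2] ✗

Expression (B) W = F/d is dimensionally incorrect.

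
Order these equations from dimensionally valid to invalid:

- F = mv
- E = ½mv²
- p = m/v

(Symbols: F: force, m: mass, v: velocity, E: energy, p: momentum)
Dimensionally correct: E = ½mv²
Dimensionally incorrect: F = mv, p = m/v
Ordered (correct first, then incorrect): E = ½mv², F = mv, p = m/v

- F = mv: LHS [L M T^-2], RHS [L M T^-1] → incorrect ✗
- E = ½mv²: LHS [L^2 M T^-2], RHS [L^2 M T^-2] → correct ✓
- p = m/v: LHS [L M T^-1], RHS [L^-1 M T] → incorrect ✗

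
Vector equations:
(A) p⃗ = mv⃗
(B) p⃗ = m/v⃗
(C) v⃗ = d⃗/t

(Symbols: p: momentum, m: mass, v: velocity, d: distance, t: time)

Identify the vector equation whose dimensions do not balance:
(B) p⃗ = m/v⃗

(A) p⃗ = mv⃗: LHS [L M T^-1], RHS [L M T^-1] ✓ — mass (scalar) times velocity (vector)
(B) p⃗ = m/v⃗: LHS [L M T^-1], RHS [L^-1 M T] ✗ — momentum is mass times velocity; should be mv⃗ (and division by a vector is undefined)
(C) v⃗ = d⃗/t: LHS [L T^-1], RHS [L T^-1] ✓ — displacement (vector) divided by time (scalar)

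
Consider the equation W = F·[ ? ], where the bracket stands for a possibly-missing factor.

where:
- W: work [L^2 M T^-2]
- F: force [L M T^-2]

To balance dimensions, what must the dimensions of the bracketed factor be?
[L] — length (e.g. a distance d)

W has dimensions [L^2 M T^-2]; F has dimensions [L M T^-2].
The bracketed factor must supply [L^2 M T^-2] / [L M T^-2] = [L].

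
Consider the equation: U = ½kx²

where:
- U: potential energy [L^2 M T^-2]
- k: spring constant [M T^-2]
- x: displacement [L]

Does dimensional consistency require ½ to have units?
No

U has dimensions [L^2 M T^-2] and kx² already has dimensions [L^2 M T^-2], so the equation balances without ½ contributing any dimensions. ½ is a pure (dimensionless) number; changing or removing it would not affect dimensional consistency.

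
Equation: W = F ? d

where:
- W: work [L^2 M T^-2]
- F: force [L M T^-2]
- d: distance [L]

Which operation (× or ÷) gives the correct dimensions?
multiplication (×): W = F × d

W [L^2 M T^-2]; F [L M T^-2]; d [L].
F × d → [L^2 M T^-2] ✓
F ÷ d → [M T^-2] ✗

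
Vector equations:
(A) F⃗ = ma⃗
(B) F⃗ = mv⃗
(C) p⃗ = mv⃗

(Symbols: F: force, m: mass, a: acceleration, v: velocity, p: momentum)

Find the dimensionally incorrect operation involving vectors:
(B) F⃗ = mv⃗

(A) F⃗ = ma⃗: LHS [L M T^-2], RHS [L M T^-2] ✓ — Force and acceleration are vectors, mass is a scalar
(B) F⃗ = mv⃗: LHS [L M T^-2], RHS [L M T^-1] ✗ — mass times velocity is momentum, not force; should be ma⃗
(C) p⃗ = mv⃗: LHS [L M T^-1], RHS [L M T^-1] ✓ — mass (scalar) times velocity (vector)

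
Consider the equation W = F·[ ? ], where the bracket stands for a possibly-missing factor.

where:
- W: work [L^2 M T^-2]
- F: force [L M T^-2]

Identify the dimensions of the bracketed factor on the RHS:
[L] — length (e.g. a distance d)

W has dimensions [L^2 M T^-2]; F has dimensions [L M T^-2].
The bracketed factor must supply [L^2 M T^-2] / [L M T^-2] = [L].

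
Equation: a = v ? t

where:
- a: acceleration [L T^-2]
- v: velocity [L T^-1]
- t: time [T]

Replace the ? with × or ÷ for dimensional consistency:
division (÷): a = v ÷ t

a [L T^-2]; v [L T^-1]; t [T].
v × t → [L] ✗
v ÷ t → [L T^-2] ✓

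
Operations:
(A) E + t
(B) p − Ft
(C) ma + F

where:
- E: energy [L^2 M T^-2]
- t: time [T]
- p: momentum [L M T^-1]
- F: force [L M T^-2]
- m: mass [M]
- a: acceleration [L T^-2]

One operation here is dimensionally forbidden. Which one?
(A) E + t

(A) E + t: E [L^2 M T^-2] and t [T] — different dimensions cannot be added/subtracted ✗
(B) p − Ft: p [L M T^-1] and Ft [L M T^-1] — same dimensions ✓
(C) ma + F: ma [L M T^-2] and F [L M T^-2] — same dimensions ✓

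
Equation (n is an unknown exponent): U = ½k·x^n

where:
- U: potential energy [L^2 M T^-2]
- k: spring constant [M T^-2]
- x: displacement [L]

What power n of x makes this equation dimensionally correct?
n = 2

U has dimensions [L^2 M T^-2]; x has dimensions [L].
The rest of the RHS has dimensions [M T^-2], so x^n must supply [L^2].
With n = 2: ½k·x^2 has dimensions [L^2 M T^-2], matching the LHS ✓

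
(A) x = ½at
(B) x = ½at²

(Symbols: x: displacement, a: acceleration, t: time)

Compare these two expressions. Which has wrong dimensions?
(A)

(A) x = ½at: LHS [L], RHS [L T^-1] ✗
(B) x = ½at²: LHS [L], RHS [L] ✓

Expression (A) x = ½at is dimensionally incorrect.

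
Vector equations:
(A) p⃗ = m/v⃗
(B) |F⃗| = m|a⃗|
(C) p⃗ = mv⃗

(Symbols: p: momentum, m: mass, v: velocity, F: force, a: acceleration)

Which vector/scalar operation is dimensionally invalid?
(A) p⃗ = m/v⃗

(A) p⃗ = m/v⃗: LHS [L M T^-1], RHS [L^-1 M T] ✗ — momentum is mass times velocity; should be mv⃗ (and division by a vector is undefined)
(B) |F⃗| = m|a⃗|: LHS [L M T^-2], RHS [L M T^-2] ✓ — magnitudes of vectors are scalars
(C) p⃗ = mv⃗: LHS [L M T^-1], RHS [L M T^-1] ✓ — mass (scalar) times velocity (vector)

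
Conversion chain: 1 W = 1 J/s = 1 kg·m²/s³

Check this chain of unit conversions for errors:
The chain is correct (no errors).

Correct: Watt is Joule per second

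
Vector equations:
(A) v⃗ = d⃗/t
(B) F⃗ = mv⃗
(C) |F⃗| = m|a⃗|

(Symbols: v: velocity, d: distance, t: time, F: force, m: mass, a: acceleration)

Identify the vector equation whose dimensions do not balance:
(B) F⃗ = mv⃗

(A) v⃗ = d⃗/t: LHS [L T^-1], RHS [L T^-1] ✓ — displacement (vector) divided by time (scalar)
(B) F⃗ = mv⃗: LHS [L M T^-2], RHS [L M T^-1] ✗ — mass times velocity is momentum, not force; should be ma⃗
(C) |F⃗| = m|a⃗|: LHS [L M T^-2], RHS [L M T^-2] ✓ — magnitudes of vectors are scalars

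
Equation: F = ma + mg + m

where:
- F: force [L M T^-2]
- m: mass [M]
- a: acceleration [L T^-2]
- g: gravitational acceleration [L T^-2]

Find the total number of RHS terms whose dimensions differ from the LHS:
1

LHS F: [L M T^-2]
- ma: [L M T^-2] ✓
- mg: [L M T^-2] ✓
- m: [M] ✗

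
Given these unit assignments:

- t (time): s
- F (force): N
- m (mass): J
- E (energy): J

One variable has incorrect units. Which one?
m

The variable m (mass) should have units kg, not J.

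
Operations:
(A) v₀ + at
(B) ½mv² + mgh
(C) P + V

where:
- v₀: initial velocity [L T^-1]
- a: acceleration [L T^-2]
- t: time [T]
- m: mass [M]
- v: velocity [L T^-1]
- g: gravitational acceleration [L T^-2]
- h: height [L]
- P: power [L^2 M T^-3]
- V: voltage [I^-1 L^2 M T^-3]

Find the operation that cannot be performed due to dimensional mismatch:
(C) P + V

(A) v₀ + at: v₀ [L T^-1] and at [L T^-1] — same dimensions ✓
(B) ½mv² + mgh: ½mv² [L^2 M T^-2] and mgh [L^2 M T^-2] — same dimensions ✓
(C) P + V: P [L^2 M T^-3] and V [I^-1 L^2 M T^-3] — different dimensions cannot be added/subtracted ✗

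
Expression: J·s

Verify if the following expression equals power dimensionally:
No

The expression J·s has dimensions [L^2 M T^-1], but power has dimensions [L^2 M T^-3].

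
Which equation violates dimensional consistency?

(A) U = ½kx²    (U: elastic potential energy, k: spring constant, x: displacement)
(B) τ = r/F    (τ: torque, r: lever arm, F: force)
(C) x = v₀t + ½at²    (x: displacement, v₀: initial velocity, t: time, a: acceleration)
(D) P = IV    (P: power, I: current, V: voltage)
(B) τ = r/F

The equation (B) τ = r/F is dimensionally incorrect.

LHS (τ): [L^2 M T^-2]
RHS (r/F): [M^-1 T^2] ✗

The dimensions do not match. The other three equations balance.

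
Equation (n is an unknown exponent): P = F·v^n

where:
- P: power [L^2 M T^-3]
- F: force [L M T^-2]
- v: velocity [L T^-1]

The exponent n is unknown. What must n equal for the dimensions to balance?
n = 1

P has dimensions [L^2 M T^-3]; v has dimensions [L T^-1].
The rest of the RHS has dimensions [L M T^-2], so v^n must supply [L T^-1].
With n = 1: F·v^1 has dimensions [L^2 M T^-3], matching the LHS ✓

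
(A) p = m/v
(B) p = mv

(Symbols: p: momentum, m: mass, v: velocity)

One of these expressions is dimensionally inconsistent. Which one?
(A)

(A) p = m/v: LHS [L M T^-1], RHS [L^-1 M T] ✗
(B) p = mv: LHS [L M T^-1], RHS [L M T^-1] ✓

Expression (A) p = m/v is dimensionally incorrect.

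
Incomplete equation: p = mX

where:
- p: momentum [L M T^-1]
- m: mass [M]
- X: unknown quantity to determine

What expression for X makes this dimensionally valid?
X = v (velocity), dimensions [L T^-1]

p has dimensions [L M T^-1]; the rest of the RHS (m) has dimensions [M].
So X must have dimensions [L T^-1] — X = v (velocity).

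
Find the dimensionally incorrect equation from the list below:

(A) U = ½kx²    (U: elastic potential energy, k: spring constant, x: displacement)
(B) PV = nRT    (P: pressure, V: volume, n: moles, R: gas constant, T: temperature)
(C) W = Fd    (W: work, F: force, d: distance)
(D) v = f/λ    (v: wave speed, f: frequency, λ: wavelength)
(D) v = f/λ

The equation (D) v = f/λ is dimensionally incorrect.

LHS (v): [L T^-1]
RHS (f/λ): [L^-1 T^-1] ✗

The dimensions do not match. The other three equations balance.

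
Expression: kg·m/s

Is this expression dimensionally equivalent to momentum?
Yes

The expression kg·m/s has dimensions [L M T^-1], which is exactly momentum [L M T^-1].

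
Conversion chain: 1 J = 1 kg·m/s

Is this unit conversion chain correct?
The chain is incorrect (it contains an error).

Incorrect: Joule is kg·m²/s², not kg·m/s (that is momentum)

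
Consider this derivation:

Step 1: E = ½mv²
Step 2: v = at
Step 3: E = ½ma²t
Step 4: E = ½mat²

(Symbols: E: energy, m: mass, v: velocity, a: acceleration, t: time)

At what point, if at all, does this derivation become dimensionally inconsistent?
Step 3

Step 1: E = ½mv² → LHS [L^2 M T^-2], RHS [L^2 M T^-2] ✓
Step 2: v = at → LHS [L T^-1], RHS [L T^-1] ✓
Step 3: E = ½ma²t → LHS [L^2 M T^-2], RHS [L^2 M T^-3] ✗

The first dimensional inconsistency appears in step 3: E = ½ma²t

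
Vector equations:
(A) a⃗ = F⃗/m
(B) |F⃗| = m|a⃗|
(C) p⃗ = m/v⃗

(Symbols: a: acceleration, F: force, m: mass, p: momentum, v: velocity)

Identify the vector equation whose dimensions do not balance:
(C) p⃗ = m/v⃗

(A) a⃗ = F⃗/m: LHS [L T^-2], RHS [L T^-2] ✓ — force (vector) divided by mass (scalar)
(B) |F⃗| = m|a⃗|: LHS [L M T^-2], RHS [L M T^-2] ✓ — magnitudes of vectors are scalars
(C) p⃗ = m/v⃗: LHS [L M T^-1], RHS [L^-1 M T] ✗ — momentum is mass times velocity; should be mv⃗ (and division by a vector is undefined)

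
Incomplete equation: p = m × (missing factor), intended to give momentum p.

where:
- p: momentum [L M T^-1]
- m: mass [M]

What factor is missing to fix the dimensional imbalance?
v (velocity), dimensions [L T^-1]

p has dimensions [L M T^-1] and m has dimensions [M].
The missing factor must have dimensions [L M T^-1] / [M] = [L T^-1], i.e. velocity (v).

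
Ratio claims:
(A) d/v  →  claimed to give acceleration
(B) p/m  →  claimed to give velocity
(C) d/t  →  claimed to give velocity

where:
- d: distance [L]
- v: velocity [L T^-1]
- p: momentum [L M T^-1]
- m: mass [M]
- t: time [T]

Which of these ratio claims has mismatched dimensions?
(A) d/v does not give acceleration

(A) d/v: [T] ≠ acceleration [L T^-2] ✗
(B) p/m: [L T^-1] = velocity [L T^-1] ✓
(C) d/t: [L T^-1] = velocity [L T^-1] ✓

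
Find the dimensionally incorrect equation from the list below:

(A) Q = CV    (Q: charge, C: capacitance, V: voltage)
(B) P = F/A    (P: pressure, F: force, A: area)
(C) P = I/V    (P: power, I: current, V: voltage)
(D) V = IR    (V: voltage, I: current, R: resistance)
(C) P = I/V

The equation (C) P = I/V is dimensionally incorrect.

LHS (P): [L^2 M T^-3]
RHS (I/V): [I^2 L^-2 M^-1 T^3] ✗

The dimensions do not match. The other three equations balance.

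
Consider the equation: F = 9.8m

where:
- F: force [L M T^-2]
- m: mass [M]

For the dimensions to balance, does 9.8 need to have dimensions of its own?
Yes

F has dimensions [L M T^-2], while m alone has dimensions [M]. For the equation to balance, the factor 9.8 must carry dimensions [L T^-2] — it is a dimensional constant (a numerical value of a physical quantity with its units suppressed), not a pure number.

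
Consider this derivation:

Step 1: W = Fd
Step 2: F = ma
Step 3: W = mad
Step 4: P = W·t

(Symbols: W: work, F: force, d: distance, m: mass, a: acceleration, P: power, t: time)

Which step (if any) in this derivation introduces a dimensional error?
Step 4

Step 1: W = Fd → LHS [L^2 M T^-2], RHS [L^2 M T^-2] ✓
Step 2: F = ma → LHS [L M T^-2], RHS [L M T^-2] ✓
Step 3: W = mad → LHS [L^2 M T^-2], RHS [L^2 M T^-2] ✓
Step 4: P = W·t → LHS [L^2 M T^-3], RHS [L^2 M T^-1] ✗

The first dimensional inconsistency appears in step 4: P = W·t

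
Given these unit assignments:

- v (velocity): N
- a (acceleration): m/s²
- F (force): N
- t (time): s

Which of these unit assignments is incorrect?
v

The variable v (velocity) should have units m/s, not N.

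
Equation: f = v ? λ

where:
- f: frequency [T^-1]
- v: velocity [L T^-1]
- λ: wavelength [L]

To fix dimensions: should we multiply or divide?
division (÷): f = v ÷ λ

f [T^-1]; v [L T^-1]; λ [L].
v × λ → [L^2 T^-1] ✗
v ÷ λ → [T^-1] ✓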